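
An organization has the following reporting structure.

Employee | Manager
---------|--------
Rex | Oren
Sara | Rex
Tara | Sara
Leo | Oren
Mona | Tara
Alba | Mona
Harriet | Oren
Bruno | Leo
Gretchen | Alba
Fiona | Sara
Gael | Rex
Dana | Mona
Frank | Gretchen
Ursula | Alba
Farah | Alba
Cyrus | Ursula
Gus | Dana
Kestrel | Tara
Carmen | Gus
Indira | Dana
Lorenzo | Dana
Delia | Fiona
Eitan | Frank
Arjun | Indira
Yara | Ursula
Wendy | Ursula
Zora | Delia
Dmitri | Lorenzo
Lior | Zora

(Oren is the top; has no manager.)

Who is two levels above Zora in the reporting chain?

Zora reports to Delia, and Delia reports to Fiona. So Zora's skip-level manager is Fiona.

Fiona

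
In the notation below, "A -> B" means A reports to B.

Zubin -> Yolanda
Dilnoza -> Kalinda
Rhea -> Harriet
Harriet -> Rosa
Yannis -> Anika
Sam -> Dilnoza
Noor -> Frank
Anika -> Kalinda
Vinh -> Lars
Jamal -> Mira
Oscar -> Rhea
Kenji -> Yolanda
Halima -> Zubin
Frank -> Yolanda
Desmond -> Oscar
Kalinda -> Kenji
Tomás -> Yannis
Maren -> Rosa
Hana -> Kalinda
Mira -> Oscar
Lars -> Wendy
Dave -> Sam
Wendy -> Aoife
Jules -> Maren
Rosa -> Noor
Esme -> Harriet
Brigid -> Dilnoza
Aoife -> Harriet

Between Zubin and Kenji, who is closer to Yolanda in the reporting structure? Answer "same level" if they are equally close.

Both Zubin and Kenji are 1 level below Yolanda.

same level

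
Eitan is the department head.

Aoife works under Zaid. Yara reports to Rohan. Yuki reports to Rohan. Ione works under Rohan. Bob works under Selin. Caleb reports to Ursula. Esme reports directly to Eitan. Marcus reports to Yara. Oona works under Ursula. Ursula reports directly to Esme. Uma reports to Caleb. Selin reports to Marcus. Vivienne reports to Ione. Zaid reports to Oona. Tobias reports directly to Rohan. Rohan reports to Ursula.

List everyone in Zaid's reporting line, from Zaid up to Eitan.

Zaid -> Oona -> Ursula -> Esme -> Eitan

Zaid reports to Oona. Oona reports to Ursula. Ursula reports to Esme. Esme reports to Eitan. Eitan is at the top.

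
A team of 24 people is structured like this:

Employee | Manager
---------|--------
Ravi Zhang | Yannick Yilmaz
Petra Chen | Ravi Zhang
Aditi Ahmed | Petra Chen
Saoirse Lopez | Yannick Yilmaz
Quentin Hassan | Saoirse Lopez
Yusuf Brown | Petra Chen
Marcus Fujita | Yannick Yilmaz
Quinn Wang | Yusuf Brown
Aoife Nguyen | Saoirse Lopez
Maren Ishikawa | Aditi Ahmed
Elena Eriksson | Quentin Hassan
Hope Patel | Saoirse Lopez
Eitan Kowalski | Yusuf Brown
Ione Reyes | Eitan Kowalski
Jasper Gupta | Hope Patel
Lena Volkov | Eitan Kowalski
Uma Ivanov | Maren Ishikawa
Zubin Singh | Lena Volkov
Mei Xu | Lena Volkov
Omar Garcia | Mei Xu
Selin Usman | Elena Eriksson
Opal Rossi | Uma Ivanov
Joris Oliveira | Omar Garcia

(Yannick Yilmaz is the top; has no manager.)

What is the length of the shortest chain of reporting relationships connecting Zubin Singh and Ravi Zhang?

5

Zubin Singh is in Ravi Zhang's organization: the chain from Zubin Singh up to Ravi Zhang is Zubin Singh → Lena Volkov → Eitan Kowalski → Yusuf Brown → Petra Chen → Ravi Zhang, which is 5 links.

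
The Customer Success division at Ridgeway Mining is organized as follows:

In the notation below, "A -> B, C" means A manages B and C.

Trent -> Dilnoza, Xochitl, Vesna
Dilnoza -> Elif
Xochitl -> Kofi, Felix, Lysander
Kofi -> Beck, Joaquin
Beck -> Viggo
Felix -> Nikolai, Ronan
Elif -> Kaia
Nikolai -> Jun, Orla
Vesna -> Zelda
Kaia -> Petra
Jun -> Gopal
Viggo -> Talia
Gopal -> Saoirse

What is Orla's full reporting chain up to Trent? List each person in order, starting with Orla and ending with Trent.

Orla reports to Nikolai. Nikolai reports to Felix. Felix reports to Xochitl. Xochitl reports to Trent. Trent is at the top.

Orla -> Nikolai -> Felix -> Xochitl -> Trent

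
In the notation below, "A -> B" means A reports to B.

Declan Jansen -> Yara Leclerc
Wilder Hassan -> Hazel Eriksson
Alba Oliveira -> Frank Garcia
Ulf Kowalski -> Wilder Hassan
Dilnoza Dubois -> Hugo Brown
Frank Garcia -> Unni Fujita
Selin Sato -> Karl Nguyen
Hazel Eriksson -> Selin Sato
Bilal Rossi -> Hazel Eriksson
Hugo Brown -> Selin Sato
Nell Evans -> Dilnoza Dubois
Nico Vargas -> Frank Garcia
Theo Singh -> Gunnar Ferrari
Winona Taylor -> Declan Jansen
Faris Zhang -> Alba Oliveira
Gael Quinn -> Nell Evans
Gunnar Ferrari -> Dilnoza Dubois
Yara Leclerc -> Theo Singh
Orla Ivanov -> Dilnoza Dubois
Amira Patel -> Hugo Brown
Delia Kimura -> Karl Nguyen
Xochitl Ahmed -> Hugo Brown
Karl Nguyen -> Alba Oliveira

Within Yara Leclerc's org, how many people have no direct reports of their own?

The only person in Yara Leclerc's organization with no one reporting to them is Winona Taylor. That is 1.

1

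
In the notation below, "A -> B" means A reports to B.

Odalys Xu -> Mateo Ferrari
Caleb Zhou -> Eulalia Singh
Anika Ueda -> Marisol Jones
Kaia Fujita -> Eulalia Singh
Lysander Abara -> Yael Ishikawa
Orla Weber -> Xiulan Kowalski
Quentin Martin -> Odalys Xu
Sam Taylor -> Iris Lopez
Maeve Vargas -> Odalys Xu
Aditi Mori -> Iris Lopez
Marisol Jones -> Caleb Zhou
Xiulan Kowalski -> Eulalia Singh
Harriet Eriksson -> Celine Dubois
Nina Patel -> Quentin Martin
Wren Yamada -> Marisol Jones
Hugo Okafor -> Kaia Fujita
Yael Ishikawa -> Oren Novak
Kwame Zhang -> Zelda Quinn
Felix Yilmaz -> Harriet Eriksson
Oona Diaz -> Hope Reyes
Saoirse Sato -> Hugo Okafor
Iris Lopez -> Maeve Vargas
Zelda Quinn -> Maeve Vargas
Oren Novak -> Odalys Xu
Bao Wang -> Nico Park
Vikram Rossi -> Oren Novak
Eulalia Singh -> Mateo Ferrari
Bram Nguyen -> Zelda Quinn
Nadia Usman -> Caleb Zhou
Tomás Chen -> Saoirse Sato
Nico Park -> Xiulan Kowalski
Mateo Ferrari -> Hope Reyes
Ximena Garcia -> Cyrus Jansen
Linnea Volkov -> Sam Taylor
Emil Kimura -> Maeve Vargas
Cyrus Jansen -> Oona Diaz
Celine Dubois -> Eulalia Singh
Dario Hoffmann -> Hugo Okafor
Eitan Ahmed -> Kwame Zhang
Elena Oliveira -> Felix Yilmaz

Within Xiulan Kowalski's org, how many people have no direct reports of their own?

2

The people in Xiulan Kowalski's organization with no one reporting to them are Orla Weber, Bao Wang. That is 2.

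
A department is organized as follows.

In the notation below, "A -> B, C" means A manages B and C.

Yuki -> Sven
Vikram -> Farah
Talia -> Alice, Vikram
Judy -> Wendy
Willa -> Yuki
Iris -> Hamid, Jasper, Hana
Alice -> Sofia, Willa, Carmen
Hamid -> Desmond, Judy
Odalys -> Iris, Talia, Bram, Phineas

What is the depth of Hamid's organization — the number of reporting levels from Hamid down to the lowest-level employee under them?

The longest chain under Hamid runs Hamid → Judy → Wendy, which is 2 levels below Hamid.

2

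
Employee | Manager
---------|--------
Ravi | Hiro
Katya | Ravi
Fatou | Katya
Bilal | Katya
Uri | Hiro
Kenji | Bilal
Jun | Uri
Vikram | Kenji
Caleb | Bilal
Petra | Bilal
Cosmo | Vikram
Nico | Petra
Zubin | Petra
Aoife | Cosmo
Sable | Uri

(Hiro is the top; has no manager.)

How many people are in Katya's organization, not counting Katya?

10

Katya directly manages Fatou, Bilal. Fatou has no reports. Under Bilal: Petra, Zubin, Nico, Caleb, Kenji, Vikram, Cosmo, Aoife (8). So Katya's organization is 2 direct reports plus everyone under them: 1 + 9 = 10.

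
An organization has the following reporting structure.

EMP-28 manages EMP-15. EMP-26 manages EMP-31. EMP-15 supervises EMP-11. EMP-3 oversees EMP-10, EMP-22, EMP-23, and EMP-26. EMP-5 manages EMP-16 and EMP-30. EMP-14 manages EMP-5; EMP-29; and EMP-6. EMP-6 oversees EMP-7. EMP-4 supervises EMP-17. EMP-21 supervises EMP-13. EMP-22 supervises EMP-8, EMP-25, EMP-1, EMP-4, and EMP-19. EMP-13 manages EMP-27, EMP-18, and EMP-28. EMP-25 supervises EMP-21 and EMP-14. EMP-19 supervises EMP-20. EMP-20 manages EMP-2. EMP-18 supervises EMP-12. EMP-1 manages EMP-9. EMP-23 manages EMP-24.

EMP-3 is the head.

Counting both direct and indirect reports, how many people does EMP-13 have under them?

EMP-13 directly manages EMP-28, EMP-18, EMP-27. Under EMP-28: EMP-15, EMP-11 (2). Under EMP-18: EMP-12 (1). EMP-27 has no reports. So EMP-13's organization is 3 direct reports plus everyone under them: 3 + 2 + 1 = 6.

6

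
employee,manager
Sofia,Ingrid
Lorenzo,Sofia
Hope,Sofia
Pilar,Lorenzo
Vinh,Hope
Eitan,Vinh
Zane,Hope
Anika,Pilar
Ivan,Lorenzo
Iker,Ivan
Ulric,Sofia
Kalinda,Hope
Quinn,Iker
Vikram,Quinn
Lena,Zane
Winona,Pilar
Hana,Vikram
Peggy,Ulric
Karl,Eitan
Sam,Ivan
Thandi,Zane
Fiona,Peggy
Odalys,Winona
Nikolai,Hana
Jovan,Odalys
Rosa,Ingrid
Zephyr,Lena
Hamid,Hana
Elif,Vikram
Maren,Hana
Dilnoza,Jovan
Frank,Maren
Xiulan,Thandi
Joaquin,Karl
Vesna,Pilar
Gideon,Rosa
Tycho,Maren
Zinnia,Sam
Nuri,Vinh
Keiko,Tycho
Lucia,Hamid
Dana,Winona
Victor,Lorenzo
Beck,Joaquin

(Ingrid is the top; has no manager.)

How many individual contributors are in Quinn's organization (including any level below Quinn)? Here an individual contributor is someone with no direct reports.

The people in Quinn's organization with no one reporting to them are Elif, Keiko, Frank, Lucia, Nikolai. That is 5.

5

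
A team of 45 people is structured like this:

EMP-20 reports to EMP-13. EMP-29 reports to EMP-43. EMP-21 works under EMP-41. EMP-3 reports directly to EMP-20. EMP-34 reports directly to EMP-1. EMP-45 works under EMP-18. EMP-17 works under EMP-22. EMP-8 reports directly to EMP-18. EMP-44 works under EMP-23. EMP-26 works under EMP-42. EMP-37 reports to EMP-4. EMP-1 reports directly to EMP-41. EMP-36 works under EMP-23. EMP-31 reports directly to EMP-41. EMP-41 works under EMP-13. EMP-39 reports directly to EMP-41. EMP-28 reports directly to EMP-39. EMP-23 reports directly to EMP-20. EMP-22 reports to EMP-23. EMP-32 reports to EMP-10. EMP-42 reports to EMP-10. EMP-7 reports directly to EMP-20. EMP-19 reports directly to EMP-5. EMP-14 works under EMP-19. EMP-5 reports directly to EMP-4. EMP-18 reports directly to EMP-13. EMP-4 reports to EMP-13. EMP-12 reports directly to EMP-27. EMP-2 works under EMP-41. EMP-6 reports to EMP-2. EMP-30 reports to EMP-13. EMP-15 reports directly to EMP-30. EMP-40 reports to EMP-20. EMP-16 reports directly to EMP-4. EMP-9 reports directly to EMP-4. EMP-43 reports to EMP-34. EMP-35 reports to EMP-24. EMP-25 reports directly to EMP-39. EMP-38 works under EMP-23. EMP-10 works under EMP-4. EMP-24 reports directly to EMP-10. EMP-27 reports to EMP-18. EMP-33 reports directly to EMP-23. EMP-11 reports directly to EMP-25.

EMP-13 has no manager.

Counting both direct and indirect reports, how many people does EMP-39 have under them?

EMP-39 directly manages EMP-25, EMP-28. Under EMP-25: EMP-11 (1). EMP-28 has no reports. So EMP-39's organization is 2 direct reports plus everyone under them: 2 + 1 = 3.

3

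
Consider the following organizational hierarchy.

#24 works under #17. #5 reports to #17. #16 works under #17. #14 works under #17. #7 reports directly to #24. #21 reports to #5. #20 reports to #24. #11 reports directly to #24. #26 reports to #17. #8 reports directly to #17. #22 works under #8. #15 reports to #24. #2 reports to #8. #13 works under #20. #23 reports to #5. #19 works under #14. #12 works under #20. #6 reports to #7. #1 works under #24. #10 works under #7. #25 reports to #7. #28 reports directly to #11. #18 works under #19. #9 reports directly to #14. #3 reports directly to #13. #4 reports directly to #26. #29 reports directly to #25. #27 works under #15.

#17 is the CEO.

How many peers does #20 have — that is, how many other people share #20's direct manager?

4

#20 reports to #24. #24's other direct reports are #7, #11, #15, #1 — 4 peers.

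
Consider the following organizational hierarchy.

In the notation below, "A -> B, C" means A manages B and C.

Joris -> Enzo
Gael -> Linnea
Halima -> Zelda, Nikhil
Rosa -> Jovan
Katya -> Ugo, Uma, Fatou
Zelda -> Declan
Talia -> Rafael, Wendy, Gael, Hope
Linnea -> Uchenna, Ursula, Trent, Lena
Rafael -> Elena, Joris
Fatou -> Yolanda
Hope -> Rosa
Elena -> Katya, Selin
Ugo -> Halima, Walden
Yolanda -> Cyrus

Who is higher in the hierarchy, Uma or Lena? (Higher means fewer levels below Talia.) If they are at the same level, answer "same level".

Uma is 4 levels below Talia; Lena is 3. Lena is higher.

Lena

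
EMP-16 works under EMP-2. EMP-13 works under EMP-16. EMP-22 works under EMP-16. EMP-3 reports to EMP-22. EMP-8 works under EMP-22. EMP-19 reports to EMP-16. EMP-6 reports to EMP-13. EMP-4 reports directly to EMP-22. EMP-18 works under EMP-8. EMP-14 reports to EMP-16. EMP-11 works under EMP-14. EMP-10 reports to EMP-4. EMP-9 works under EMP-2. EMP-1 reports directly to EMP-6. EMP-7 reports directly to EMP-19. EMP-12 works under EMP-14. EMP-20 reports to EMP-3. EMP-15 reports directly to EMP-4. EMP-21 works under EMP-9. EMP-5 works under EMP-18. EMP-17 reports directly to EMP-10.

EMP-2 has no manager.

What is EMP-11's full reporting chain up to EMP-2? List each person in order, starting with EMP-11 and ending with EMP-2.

EMP-11 reports to EMP-14. EMP-14 reports to EMP-16. EMP-16 reports to EMP-2. EMP-2 is at the top.

EMP-11 -> EMP-14 -> EMP-16 -> EMP-2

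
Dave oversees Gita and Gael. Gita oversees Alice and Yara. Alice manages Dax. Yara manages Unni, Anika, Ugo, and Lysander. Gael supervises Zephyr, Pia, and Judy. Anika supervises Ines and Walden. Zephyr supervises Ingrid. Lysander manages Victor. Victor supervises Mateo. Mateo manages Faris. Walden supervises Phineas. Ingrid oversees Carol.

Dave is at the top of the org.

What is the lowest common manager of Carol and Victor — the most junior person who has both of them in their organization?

Dave

Carol's chain of managers is Ingrid, Zephyr, Gael, Dave. Victor's chain of managers is Lysander, Yara, Gita, Dave. The first manager that appears in both chains is Dave.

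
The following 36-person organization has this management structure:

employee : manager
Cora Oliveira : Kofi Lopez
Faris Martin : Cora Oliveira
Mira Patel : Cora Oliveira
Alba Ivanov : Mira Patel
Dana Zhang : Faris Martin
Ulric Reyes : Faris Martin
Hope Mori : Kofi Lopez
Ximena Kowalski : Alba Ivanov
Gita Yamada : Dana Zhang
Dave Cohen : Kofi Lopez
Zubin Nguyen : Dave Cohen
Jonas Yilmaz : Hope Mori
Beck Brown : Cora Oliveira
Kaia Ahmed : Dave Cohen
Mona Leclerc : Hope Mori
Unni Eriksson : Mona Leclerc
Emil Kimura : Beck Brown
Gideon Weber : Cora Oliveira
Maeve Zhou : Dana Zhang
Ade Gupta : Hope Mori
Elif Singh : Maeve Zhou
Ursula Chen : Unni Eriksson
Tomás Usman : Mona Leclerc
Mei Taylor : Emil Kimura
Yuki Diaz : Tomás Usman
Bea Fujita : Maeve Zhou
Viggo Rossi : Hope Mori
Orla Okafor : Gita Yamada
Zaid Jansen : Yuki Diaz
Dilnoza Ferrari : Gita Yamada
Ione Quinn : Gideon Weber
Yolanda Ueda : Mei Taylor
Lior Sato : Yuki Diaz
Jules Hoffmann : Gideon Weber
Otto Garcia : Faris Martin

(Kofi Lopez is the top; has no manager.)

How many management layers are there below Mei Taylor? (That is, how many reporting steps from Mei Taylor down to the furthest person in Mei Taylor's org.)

1

The longest chain under Mei Taylor runs Mei Taylor → Yolanda Ueda, which is 1 level below Mei Taylor.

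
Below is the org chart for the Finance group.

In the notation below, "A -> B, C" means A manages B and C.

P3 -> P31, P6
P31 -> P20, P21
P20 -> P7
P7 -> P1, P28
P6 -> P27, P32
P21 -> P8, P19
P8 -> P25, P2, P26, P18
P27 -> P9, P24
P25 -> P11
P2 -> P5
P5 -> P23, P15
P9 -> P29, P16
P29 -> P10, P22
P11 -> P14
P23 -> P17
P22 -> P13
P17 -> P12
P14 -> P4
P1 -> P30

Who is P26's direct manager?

P26 reports directly to P8.

P8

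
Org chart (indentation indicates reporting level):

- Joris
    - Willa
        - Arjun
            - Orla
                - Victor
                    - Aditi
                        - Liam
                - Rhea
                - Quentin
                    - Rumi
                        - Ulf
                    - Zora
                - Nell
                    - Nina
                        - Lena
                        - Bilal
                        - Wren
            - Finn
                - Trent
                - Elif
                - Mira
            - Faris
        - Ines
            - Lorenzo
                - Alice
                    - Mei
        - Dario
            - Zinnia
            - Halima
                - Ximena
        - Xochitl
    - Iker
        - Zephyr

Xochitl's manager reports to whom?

Joris

Xochitl reports to Willa, and Willa reports to Joris. So Xochitl's skip-level manager is Joris.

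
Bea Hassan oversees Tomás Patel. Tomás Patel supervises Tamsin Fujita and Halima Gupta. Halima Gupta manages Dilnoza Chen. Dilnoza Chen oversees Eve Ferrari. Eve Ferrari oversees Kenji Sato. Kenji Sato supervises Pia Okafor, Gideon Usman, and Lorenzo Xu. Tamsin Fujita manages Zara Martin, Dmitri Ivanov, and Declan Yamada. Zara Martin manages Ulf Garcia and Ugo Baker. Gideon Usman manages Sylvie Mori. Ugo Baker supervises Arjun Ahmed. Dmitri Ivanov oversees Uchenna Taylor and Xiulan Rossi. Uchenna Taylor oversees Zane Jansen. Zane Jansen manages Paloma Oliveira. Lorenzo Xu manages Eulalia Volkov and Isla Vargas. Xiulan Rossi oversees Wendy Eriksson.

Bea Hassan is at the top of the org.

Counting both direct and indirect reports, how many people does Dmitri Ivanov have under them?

5

Dmitri Ivanov directly manages Uchenna Taylor, Xiulan Rossi. Under Uchenna Taylor: Zane Jansen, Paloma Oliveira (2). Under Xiulan Rossi: Wendy Eriksson (1). So Dmitri Ivanov's organization is 2 direct reports plus everyone under them: 3 + 2 = 5.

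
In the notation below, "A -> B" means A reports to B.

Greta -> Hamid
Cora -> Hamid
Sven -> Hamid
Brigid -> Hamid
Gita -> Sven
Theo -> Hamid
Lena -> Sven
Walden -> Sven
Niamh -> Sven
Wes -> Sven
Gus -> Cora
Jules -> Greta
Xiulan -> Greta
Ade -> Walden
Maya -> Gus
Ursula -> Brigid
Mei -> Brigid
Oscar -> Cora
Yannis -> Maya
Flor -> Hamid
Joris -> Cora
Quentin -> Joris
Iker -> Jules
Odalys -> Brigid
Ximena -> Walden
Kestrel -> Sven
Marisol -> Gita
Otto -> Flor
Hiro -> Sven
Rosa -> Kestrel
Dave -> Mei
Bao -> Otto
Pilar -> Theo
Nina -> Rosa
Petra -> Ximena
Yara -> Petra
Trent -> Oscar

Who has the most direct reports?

Sven

Direct-report counts: Hamid has 6; Flor has 1; Otto has 1; Theo has 1; Brigid has 3; Mei has 1; Sven has 7; Kestrel has 1; Rosa has 1; Walden has 2; Ximena has 1; Petra has 1; Gita has 1; Cora has 3; Joris has 1; Oscar has 1; Gus has 1; Maya has 1; Greta has 2; Jules has 1. The largest is 7, held by Sven.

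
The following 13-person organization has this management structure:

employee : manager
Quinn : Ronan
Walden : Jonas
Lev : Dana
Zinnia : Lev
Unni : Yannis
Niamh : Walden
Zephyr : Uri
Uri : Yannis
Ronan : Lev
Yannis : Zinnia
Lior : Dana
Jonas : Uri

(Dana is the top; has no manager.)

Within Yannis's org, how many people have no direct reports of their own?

The people in Yannis's organization with no one reporting to them are Unni, Zephyr, Niamh. That is 3.

3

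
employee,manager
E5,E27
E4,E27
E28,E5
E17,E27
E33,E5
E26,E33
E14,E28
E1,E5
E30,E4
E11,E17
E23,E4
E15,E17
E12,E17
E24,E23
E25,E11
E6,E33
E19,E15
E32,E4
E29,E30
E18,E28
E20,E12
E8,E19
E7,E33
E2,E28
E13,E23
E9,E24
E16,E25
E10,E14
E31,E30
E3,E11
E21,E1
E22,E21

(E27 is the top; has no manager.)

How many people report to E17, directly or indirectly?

E17 directly manages E11, E15, E12. Under E11: E3, E25, E16 (3). Under E15: E19, E8 (2). Under E12: E20 (1). So E17's organization is 3 direct reports plus everyone under them: 4 + 3 + 2 = 9.

9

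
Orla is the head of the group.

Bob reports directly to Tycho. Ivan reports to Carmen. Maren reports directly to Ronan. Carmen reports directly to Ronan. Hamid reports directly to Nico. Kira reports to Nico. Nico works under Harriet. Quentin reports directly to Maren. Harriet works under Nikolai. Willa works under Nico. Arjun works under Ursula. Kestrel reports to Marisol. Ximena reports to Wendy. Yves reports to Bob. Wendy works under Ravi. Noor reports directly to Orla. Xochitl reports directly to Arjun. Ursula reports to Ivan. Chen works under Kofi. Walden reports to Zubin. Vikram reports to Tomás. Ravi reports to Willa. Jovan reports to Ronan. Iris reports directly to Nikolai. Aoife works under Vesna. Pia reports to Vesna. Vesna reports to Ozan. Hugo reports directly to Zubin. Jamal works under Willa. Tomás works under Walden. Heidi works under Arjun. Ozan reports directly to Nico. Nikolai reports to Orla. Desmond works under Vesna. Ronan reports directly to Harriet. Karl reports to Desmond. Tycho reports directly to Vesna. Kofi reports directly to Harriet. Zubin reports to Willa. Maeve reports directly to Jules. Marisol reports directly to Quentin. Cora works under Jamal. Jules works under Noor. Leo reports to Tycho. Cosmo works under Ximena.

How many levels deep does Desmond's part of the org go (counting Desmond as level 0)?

The longest chain under Desmond runs Desmond → Karl, which is 1 level below Desmond.

1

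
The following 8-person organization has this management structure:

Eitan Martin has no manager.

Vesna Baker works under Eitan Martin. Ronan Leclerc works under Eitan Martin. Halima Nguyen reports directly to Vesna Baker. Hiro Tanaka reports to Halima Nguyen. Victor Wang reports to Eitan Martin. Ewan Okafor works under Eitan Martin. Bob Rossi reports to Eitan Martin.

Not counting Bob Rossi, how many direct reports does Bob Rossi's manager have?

4

Bob Rossi reports to Eitan Martin. Eitan Martin's other direct reports are Vesna Baker, Ronan Leclerc, Victor Wang, Ewan Okafor — 4 peers.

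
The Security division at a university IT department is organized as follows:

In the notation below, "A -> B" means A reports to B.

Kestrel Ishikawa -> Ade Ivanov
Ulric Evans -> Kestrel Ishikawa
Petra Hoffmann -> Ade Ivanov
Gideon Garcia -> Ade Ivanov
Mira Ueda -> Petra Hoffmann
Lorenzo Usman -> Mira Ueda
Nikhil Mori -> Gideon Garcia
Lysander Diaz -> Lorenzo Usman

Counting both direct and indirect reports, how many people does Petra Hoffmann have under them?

3

Petra Hoffmann directly manages Mira Ueda. Under Mira Ueda: Lorenzo Usman, Lysander Diaz (2). That's 3 in total.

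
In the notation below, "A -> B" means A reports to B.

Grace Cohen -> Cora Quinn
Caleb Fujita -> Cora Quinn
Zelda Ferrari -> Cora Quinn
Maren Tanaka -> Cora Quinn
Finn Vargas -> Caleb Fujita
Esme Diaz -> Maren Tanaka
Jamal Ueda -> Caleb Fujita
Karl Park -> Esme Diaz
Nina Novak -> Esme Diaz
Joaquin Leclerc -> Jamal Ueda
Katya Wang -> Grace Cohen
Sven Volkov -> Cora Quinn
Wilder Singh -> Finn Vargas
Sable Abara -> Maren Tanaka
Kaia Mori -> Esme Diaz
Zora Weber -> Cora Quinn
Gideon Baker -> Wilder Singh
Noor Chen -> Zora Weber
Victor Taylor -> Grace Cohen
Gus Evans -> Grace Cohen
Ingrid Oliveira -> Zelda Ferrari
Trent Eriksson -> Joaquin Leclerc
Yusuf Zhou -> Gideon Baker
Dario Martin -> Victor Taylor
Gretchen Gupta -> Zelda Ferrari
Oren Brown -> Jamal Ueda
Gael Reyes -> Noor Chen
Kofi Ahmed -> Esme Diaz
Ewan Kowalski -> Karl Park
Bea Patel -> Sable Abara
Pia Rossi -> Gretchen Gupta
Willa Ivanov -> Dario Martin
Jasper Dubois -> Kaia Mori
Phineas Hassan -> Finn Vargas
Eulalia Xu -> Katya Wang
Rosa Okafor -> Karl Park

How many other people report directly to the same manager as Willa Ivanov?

0

Willa Ivanov reports to Dario Martin, and Dario Martin has no other direct reports. Willa Ivanov has 0 peers.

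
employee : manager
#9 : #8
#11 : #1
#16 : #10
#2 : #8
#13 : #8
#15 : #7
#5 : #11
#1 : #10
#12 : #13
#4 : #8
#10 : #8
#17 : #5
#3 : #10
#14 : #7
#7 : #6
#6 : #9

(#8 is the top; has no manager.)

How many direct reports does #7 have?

2

#7 directly manages #14, #15. That is 2 direct reports.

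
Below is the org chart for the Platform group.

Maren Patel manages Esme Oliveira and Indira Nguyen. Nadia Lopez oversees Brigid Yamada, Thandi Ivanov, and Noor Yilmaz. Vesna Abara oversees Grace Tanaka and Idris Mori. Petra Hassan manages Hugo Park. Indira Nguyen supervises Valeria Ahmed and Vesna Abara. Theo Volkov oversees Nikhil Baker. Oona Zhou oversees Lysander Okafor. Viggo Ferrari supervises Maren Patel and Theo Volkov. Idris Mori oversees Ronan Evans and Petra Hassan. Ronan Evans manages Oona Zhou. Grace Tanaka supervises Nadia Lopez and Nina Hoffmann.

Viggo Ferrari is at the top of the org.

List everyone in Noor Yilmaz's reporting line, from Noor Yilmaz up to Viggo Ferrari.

Noor Yilmaz -> Nadia Lopez -> Grace Tanaka -> Vesna Abara -> Indira Nguyen -> Maren Patel -> Viggo Ferrari

Noor Yilmaz reports to Nadia Lopez. Nadia Lopez reports to Grace Tanaka. Grace Tanaka reports to Vesna Abara. Vesna Abara reports to Indira Nguyen. Indira Nguyen reports to Maren Patel. Maren Patel reports to Viggo Ferrari. Viggo Ferrari is at the top.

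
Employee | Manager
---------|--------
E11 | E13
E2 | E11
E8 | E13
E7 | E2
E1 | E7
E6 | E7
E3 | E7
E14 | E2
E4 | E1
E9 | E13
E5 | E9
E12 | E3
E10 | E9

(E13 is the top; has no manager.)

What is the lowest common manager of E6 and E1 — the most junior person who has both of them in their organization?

E7

E6's chain of managers is E7, E2, E11, E13. E1's chain of managers is E7, E2, E11, E13. The first manager that appears in both chains is E7.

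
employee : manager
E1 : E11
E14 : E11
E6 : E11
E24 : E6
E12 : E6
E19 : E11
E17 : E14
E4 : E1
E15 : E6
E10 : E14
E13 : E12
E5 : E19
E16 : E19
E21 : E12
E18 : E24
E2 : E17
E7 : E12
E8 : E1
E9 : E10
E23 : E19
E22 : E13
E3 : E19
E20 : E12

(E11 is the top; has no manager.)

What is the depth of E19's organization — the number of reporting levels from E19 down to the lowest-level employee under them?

The longest chain under E19 runs E19 → E3, which is 1 level below E19.

1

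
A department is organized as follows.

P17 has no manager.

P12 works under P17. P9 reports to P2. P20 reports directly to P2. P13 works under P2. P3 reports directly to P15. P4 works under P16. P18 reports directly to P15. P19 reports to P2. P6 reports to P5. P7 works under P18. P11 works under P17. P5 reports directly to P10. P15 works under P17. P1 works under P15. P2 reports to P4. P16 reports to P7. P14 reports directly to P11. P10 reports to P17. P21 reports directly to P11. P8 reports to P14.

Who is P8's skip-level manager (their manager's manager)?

P8 reports to P14, and P14 reports to P11. So P8's skip-level manager is P11.

P11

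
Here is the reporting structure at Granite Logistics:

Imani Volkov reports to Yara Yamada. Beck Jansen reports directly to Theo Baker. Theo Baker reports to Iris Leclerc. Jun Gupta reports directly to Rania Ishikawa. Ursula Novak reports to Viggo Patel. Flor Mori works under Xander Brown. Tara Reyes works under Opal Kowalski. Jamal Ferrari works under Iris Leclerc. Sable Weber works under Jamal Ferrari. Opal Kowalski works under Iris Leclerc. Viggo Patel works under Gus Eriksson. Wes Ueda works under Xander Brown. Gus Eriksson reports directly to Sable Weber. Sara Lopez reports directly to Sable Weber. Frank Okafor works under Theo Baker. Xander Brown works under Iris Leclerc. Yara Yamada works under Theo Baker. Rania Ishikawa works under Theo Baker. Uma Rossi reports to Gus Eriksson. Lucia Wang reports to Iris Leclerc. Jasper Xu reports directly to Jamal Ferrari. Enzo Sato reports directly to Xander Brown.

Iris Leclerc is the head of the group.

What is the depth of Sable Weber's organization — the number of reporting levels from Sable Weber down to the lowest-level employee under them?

The longest chain under Sable Weber runs Sable Weber → Gus Eriksson → Viggo Patel → Ursula Novak, which is 3 levels below Sable Weber.

3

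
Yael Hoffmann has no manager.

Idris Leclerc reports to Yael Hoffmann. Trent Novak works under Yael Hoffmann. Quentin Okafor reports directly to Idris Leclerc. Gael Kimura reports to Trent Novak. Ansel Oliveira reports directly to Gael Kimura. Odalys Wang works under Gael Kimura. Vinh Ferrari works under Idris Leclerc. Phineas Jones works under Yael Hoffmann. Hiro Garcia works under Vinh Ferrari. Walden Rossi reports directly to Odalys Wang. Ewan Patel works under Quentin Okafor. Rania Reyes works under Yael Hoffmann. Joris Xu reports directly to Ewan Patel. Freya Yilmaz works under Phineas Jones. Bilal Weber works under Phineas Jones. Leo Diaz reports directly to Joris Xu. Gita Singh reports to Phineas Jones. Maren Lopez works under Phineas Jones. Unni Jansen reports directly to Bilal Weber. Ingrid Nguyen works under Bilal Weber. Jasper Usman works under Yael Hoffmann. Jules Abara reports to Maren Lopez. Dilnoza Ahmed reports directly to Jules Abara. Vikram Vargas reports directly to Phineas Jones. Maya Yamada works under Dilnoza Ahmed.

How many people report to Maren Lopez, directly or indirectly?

3

Maren Lopez directly manages Jules Abara. Under Jules Abara: Dilnoza Ahmed, Maya Yamada (2). That's 3 in total.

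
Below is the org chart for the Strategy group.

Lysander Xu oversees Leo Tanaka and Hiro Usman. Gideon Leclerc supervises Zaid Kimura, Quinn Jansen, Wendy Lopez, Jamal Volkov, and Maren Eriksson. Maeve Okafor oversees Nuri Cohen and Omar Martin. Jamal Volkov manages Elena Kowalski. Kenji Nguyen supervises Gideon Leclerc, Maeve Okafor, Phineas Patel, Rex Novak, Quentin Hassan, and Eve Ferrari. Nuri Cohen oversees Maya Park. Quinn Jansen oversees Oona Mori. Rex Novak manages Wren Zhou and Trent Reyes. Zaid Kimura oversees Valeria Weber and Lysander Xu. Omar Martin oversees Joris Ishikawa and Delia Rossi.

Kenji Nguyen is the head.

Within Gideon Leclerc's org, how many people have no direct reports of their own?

7

The people in Gideon Leclerc's organization with no one reporting to them are Oona Mori, Maren Eriksson, Wendy Lopez, Hiro Usman, Leo Tanaka, Valeria Weber, Elena Kowalski. That is 7.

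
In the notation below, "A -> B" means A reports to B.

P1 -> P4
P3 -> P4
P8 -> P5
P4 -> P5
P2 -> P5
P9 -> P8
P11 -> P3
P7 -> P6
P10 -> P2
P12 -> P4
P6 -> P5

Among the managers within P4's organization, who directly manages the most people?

P4

Direct-report counts within P4's organization: P4 has 3; P3 has 1. The largest is 3, held by P4.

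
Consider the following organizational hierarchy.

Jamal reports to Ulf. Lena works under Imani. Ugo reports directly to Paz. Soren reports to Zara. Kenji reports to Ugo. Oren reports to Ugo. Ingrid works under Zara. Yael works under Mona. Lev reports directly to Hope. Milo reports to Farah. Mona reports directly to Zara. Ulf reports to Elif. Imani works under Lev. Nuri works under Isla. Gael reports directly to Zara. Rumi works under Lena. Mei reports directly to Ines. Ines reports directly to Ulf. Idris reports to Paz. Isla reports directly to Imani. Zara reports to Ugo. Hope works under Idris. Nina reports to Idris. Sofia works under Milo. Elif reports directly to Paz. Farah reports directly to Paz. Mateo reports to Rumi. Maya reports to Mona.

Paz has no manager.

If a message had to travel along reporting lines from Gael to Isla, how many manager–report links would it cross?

8

Gael is 3 levels below Paz, and Isla is 5 levels below Paz (their lowest common manager). The shortest path runs up from Gael to Paz and back down to Isla: 3 + 5 = 8 links.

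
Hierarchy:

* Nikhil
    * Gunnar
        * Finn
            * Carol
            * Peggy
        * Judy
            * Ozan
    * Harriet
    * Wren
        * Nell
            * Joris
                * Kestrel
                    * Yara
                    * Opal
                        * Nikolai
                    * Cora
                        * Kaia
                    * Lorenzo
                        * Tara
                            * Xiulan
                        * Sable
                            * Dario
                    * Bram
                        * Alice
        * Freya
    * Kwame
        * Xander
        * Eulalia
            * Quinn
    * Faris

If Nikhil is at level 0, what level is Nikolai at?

Chain from Nikolai up to Nikhil: Nikolai → Opal → Kestrel → Joris → Nell → Wren → Nikhil. That is 6 steps up, so Nikolai is 6 levels below Nikhil.

6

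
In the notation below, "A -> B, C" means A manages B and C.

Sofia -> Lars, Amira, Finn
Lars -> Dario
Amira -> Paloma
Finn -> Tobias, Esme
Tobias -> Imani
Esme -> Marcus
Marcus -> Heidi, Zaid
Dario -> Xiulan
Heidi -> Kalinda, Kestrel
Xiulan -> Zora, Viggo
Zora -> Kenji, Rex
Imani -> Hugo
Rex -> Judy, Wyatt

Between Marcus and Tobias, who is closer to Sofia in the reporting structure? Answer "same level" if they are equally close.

Tobias

Marcus is 3 levels below Sofia; Tobias is 2. Tobias is higher.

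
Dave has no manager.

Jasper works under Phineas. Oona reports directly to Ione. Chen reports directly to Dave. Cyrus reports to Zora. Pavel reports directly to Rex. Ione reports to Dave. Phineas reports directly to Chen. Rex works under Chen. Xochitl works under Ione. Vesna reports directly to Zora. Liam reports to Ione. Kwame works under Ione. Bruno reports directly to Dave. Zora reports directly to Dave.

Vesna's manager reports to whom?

Vesna reports to Zora, and Zora reports to Dave. So Vesna's skip-level manager is Dave.

Dave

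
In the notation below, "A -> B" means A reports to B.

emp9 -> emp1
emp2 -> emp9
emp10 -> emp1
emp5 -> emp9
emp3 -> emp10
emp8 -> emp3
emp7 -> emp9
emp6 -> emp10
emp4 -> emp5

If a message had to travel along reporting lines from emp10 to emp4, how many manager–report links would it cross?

4

emp10 is 1 level below emp1, and emp4 is 3 levels below emp1 (their lowest common manager). The shortest path runs up from emp10 to emp1 and back down to emp4: 1 + 3 = 4 links.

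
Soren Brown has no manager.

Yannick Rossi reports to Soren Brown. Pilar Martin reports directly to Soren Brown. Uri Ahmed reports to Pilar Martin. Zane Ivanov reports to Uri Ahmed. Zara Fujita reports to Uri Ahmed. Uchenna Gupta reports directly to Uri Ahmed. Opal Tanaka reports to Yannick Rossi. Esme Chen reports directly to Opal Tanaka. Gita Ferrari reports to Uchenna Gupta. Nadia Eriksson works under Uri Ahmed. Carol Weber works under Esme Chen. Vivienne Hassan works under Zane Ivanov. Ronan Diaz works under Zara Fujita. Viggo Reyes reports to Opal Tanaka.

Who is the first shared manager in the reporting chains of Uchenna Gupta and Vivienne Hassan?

Uchenna Gupta's chain of managers is Uri Ahmed, Pilar Martin, Soren Brown. Vivienne Hassan's chain of managers is Zane Ivanov, Uri Ahmed, Pilar Martin, Soren Brown. The first manager that appears in both chains is Uri Ahmed.

Uri Ahmed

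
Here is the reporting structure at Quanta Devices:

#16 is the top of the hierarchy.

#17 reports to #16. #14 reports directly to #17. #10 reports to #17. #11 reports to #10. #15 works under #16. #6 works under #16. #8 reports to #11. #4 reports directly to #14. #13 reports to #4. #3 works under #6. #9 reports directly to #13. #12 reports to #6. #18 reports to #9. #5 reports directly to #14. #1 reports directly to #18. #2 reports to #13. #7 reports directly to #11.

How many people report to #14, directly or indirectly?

#14 directly manages #4, #5. Under #4: #13, #2, #9, #18, #1 (5). #5 has no reports. So #14's organization is 2 direct reports plus everyone under them: 6 + 1 = 7.

7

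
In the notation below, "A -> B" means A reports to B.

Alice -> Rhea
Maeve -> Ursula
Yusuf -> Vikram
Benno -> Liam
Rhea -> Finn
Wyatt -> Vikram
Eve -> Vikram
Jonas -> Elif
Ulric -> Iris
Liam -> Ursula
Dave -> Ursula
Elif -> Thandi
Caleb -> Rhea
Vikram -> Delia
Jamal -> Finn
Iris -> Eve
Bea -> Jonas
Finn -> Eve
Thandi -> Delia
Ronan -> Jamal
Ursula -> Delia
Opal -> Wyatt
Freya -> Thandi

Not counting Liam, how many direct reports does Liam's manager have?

2

Liam reports to Ursula. Ursula's other direct reports are Maeve, Dave — 2 peers.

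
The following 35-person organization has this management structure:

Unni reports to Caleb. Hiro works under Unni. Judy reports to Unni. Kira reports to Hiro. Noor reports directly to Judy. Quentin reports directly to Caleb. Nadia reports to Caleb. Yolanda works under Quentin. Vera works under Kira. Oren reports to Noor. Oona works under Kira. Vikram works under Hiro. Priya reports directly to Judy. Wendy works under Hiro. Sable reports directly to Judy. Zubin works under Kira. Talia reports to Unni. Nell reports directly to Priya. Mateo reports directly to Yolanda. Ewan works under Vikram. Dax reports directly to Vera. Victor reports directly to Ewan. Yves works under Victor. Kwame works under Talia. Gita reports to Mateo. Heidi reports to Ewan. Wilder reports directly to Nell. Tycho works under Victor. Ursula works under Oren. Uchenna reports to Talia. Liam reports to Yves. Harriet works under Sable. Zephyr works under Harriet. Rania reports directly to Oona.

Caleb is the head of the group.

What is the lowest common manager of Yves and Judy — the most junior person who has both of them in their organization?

Unni

Yves's chain of managers is Victor, Ewan, Vikram, Hiro, Unni, Caleb. Judy's chain of managers is Unni, Caleb. The first manager that appears in both chains is Unni.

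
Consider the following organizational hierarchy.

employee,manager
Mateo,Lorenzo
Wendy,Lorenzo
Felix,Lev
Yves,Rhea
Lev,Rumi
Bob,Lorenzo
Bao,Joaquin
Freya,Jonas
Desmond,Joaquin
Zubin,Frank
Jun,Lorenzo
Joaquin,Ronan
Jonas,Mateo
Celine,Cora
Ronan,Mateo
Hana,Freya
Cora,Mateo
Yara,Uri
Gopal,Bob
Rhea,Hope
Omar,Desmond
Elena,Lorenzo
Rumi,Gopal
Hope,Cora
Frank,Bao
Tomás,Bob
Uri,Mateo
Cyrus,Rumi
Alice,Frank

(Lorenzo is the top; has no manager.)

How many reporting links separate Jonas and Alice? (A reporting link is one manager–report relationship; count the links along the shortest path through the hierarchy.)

6

Jonas is 1 level below Mateo, and Alice is 5 levels below Mateo (their lowest common manager). The shortest path runs up from Jonas to Mateo and back down to Alice: 1 + 5 = 6 links.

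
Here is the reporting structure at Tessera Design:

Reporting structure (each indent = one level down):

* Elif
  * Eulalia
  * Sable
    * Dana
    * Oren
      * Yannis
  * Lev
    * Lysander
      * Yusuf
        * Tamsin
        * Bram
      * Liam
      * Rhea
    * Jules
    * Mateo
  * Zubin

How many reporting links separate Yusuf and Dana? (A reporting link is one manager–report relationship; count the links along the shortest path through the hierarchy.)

Yusuf is 3 levels below Elif, and Dana is 2 levels below Elif (their lowest common manager). The shortest path runs up from Yusuf to Elif and back down to Dana: 3 + 2 = 5 links.

5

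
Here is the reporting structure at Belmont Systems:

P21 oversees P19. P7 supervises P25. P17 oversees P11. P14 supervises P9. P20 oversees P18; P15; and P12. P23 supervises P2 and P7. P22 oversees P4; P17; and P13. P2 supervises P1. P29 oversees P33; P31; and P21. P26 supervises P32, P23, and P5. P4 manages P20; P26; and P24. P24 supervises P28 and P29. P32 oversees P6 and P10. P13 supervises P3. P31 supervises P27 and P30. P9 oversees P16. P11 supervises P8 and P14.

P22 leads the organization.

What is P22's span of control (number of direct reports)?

3

P22 directly manages P4, P17, P13. That is 3 direct reports.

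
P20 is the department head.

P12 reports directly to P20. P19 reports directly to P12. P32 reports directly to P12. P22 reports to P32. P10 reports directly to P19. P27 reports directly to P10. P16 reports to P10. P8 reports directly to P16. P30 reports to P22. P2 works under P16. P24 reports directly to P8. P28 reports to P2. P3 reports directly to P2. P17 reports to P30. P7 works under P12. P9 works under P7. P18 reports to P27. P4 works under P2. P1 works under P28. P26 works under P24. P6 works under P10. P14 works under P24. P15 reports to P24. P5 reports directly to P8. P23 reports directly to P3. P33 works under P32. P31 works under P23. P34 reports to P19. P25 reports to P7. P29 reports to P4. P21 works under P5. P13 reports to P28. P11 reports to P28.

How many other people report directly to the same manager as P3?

2

P3 reports to P2. P2's other direct reports are P28, P4 — 2 peers.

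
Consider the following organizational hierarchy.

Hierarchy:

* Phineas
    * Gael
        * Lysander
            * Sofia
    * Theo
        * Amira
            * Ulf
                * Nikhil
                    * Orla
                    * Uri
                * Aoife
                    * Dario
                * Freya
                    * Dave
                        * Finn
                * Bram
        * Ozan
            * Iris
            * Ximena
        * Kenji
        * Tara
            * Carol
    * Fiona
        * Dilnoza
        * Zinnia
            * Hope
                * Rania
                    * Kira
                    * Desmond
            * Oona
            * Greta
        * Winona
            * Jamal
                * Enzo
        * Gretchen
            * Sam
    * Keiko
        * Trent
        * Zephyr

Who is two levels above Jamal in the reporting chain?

Jamal reports to Winona, and Winona reports to Fiona. So Jamal's skip-level manager is Fiona.

Fiona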